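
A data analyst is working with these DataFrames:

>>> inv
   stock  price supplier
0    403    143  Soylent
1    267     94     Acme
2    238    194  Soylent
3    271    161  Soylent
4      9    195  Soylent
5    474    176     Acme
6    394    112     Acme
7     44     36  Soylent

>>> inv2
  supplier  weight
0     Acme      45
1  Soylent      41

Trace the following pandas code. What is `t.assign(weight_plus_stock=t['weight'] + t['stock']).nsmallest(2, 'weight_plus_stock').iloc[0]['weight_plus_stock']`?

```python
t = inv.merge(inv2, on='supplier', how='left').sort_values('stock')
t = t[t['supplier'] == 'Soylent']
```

50

merge on 'supplier' (how='left') → 8 rows:
   stock  price supplier  weight
0    403    143  Soylent      41
1    267     94     Acme      45
2    238    194  Soylent      41
3    271    161  Soylent      41
4      9    195  Soylent      41
5    474    176     Acme      45
6    394    112     Acme      45
7     44     36  Soylent      41
sort by stock:
   stock  price supplier  weight
4      9    195  Soylent      41
7     44     36  Soylent      41
2    238    194  Soylent      41
1    267     94     Acme      45
3    271    161  Soylent      41
6    394    112     Acme      45
0    403    143  Soylent      41
5    474    176     Acme      45
filter rows where supplier == 'Soylent':
   stock  price supplier  weight
4      9    195  Soylent      41
7     44     36  Soylent      41
2    238    194  Soylent      41
3    271    161  Soylent      41
0    403    143  Soylent      41
add column weight_plus_stock = t['weight'] + t['stock']:
   stock  price supplier  weight  weight_plus_stock
4      9    195  Soylent      41                 50
7     44     36  Soylent      41                 85
2    238    194  Soylent      41                279
3    271    161  Soylent      41                312
0    403    143  Soylent      41                444
take 2 rows with smallest weight_plus_stock:
   stock  price supplier  weight  weight_plus_stock
4      9    195  Soylent      41                 50
7     44     36  Soylent      41                 85
Finally, value at position 0, column 'weight_plus_stock' = 50.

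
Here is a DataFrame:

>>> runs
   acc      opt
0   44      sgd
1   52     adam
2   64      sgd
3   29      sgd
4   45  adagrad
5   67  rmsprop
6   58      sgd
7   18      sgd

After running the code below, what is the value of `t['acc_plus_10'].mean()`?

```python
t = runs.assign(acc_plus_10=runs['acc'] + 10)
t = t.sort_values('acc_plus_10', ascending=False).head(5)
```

add column acc_plus_10 = runs['acc'] + 10:
   acc      opt  acc_plus_10
0   44      sgd           54
1   52     adam           62
2   64      sgd           74
3   29      sgd           39
4   45  adagrad           55
5   67  rmsprop           77
6   58      sgd           68
7   18      sgd           28
sort by acc_plus_10 descending:
   acc      opt  acc_plus_10
5   67  rmsprop           77
2   64      sgd           74
6   58      sgd           68
1   52     adam           62
4   45  adagrad           55
0   44      sgd           54
3   29      sgd           39
7   18      sgd           28
take first 5 rows:
   acc      opt  acc_plus_10
5   67  rmsprop           77
2   64      sgd           74
6   58      sgd           68
1   52     adam           62
4   45  adagrad           55
So mean() = 67.2.

67.2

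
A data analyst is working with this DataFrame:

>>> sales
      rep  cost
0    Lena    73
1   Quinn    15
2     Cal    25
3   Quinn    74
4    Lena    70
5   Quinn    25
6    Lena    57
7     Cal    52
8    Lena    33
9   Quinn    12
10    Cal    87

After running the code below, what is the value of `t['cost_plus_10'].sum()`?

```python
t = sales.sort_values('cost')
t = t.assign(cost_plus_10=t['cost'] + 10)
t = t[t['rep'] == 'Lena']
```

sort by cost:
      rep  cost
9   Quinn    12
1   Quinn    15
2     Cal    25
5   Quinn    25
8    Lena    33
7     Cal    52
6    Lena    57
4    Lena    70
0    Lena    73
3   Quinn    74
10    Cal    87
add column cost_plus_10 = t['cost'] + 10:
      rep  cost  cost_plus_10
9   Quinn    12            22
1   Quinn    15            25
2     Cal    25            35
5   Quinn    25            35
8    Lena    33            43
7     Cal    52            62
6    Lena    57            67
4    Lena    70            80
0    Lena    73            83
3   Quinn    74            84
10    Cal    87            97
filter rows where rep == 'Lena':
    rep  cost  cost_plus_10
8  Lena    33            43
6  Lena    57            67
4  Lena    70            80
0  Lena    73            83

273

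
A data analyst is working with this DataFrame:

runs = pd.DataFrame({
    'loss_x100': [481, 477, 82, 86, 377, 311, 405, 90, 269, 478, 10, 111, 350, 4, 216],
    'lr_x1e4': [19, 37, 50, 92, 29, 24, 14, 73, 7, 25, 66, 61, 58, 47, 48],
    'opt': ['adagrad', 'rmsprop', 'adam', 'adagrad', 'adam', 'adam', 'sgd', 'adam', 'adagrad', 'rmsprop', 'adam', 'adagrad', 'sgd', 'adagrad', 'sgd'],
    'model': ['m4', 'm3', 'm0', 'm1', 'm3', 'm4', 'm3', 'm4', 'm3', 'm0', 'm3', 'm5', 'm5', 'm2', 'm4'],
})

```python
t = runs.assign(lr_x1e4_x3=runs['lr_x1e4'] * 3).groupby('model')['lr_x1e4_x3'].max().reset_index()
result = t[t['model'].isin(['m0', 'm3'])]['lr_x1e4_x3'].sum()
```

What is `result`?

348

add column lr_x1e4_x3 = runs['lr_x1e4'] * 3:
    loss_x100  lr_x1e4      opt model  lr_x1e4_x3
0         481       19  adagrad    m4          57
1         477       37  rmsprop    m3         111
2          82       50     adam    m0         150
3          86       92  adagrad    m1         276
4         377       29     adam    m3          87
5         311       24     adam    m4          72
6         405       14      sgd    m3          42
7          90       73     adam    m4         219
8         269        7  adagrad    m3          21
9         478       25  rmsprop    m0          75
10         10       66     adam    m3         198
11        111       61  adagrad    m5         183
12        350       58      sgd    m5         174
13          4       47  adagrad    m2         141
14        216       48      sgd    m4         144
group by model, max of lr_x1e4_x3:
model
m0    150
m1    276
m2    141
m3    198
m4    219
m5    183
Name: lr_x1e4_x3, dtype: int64
reset_index():
  model  lr_x1e4_x3
0    m0         150
1    m1         276
2    m2         141
3    m3         198
4    m4         219
5    m5         183
filter rows where model in ['m0', 'm3']:
  model  lr_x1e4_x3
0    m0         150
3    m3         198
Finally, sum of column 'lr_x1e4_x3' = 348.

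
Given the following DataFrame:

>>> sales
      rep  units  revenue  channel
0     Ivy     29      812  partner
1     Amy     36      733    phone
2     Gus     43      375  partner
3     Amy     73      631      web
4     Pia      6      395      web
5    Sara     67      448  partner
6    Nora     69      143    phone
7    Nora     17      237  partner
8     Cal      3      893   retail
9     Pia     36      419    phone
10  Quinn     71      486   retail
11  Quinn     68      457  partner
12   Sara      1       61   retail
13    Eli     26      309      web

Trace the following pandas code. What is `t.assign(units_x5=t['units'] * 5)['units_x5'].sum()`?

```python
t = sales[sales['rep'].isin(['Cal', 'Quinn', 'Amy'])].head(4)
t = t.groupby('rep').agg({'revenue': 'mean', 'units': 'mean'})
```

642.5

filter rows where rep in ['Cal', 'Quinn', 'Amy']:
      rep  units  revenue  channel
1     Amy     36      733    phone
3     Amy     73      631      web
8     Cal      3      893   retail
10  Quinn     71      486   retail
11  Quinn     68      457  partner
take first 4 rows:
      rep  units  revenue channel
1     Amy     36      733   phone
3     Amy     73      631     web
8     Cal      3      893  retail
10  Quinn     71      486  retail
group by rep: mean(revenue), mean(units):
       revenue  units
rep                  
Amy      682.0   54.5
Cal      893.0    3.0
Quinn    486.0   71.0
add column units_x5 = t['units'] * 5:
       revenue  units  units_x5
rep                            
Amy      682.0   54.5     272.5
Cal      893.0    3.0      15.0
Quinn    486.0   71.0     355.0
The sum of column 'units_x5' is 642.5.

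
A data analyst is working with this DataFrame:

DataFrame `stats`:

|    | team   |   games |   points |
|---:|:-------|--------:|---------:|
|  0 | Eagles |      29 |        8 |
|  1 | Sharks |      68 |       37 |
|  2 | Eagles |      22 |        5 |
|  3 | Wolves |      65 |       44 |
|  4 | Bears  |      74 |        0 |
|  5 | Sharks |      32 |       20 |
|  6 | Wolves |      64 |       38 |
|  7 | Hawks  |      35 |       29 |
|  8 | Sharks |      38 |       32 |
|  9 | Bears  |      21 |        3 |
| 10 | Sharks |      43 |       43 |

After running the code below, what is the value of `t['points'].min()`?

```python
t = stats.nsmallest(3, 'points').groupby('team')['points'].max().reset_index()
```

take 3 rows with smallest points:
     team  games  points
4   Bears     74       0
9   Bears     21       3
2  Eagles     22       5
group by team, max of points:
team
Bears     3
Eagles    5
Name: points, dtype: int64
reset_index():
     team  points
0   Bears       3
1  Eagles       5
Then the min of column 'points': 3

3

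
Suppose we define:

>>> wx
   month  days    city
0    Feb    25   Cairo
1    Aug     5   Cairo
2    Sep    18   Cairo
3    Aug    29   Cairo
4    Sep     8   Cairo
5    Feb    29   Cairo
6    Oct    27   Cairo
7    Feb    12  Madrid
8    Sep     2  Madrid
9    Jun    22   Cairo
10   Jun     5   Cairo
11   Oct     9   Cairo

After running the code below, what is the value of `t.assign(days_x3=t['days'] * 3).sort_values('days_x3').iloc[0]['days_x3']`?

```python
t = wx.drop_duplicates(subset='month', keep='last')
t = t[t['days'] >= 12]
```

36

drop duplicate month (keep=last):
   month  days    city
3    Aug    29   Cairo
7    Feb    12  Madrid
8    Sep     2  Madrid
10   Jun     5   Cairo
11   Oct     9   Cairo
filter rows where days >= 12:
  month  days    city
3   Aug    29   Cairo
7   Feb    12  Madrid
add column days_x3 = t['days'] * 3:
  month  days    city  days_x3
3   Aug    29   Cairo       87
7   Feb    12  Madrid       36
sort by days_x3:
  month  days    city  days_x3
7   Feb    12  Madrid       36
3   Aug    29   Cairo       87
Finally, value at position 0, column 'days_x3' = 36.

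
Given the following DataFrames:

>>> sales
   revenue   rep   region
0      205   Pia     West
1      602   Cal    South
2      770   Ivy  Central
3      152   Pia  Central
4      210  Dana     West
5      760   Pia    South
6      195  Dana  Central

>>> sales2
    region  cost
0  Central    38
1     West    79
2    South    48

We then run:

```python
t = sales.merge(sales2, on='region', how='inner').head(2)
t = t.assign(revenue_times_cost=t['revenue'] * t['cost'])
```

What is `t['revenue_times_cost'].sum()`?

45091

merge on 'region' (how='inner') → 7 rows:
   revenue   rep   region  cost
0      205   Pia     West    79
1      602   Cal    South    48
2      770   Ivy  Central    38
3      152   Pia  Central    38
4      210  Dana     West    79
5      760   Pia    South    48
6      195  Dana  Central    38
take first 2 rows:
   revenue  rep region  cost
0      205  Pia   West    79
1      602  Cal  South    48
add column revenue_times_cost = t['revenue'] * t['cost']:
   revenue  rep region  cost  revenue_times_cost
0      205  Pia   West    79               16195
1      602  Cal  South    48               28896
Finally, sum of column 'revenue_times_cost' = 45091.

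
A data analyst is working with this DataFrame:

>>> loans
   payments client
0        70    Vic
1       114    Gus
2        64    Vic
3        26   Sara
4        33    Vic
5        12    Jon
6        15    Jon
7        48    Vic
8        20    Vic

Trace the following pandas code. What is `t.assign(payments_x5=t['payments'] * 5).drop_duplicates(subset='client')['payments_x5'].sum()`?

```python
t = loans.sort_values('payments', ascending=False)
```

sort by payments descending:
   payments client
1       114    Gus
0        70    Vic
2        64    Vic
7        48    Vic
4        33    Vic
3        26   Sara
8        20    Vic
6        15    Jon
5        12    Jon
add column payments_x5 = t['payments'] * 5:
   payments client  payments_x5
1       114    Gus          570
0        70    Vic          350
2        64    Vic          320
7        48    Vic          240
4        33    Vic          165
3        26   Sara          130
8        20    Vic          100
6        15    Jon           75
5        12    Jon           60
drop duplicate client (keep=first):
   payments client  payments_x5
1       114    Gus          570
0        70    Vic          350
3        26   Sara          130
6        15    Jon           75
Taking the sum of column 'payments_x5' gives 1125.

1125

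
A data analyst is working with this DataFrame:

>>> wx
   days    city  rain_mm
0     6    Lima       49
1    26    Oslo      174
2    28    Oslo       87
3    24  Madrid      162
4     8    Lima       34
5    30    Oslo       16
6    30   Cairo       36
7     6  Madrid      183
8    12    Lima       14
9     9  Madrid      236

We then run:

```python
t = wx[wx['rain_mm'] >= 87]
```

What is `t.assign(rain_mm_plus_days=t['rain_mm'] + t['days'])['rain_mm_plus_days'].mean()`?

filter rows where rain_mm >= 87:
   days    city  rain_mm
1    26    Oslo      174
2    28    Oslo       87
3    24  Madrid      162
7     6  Madrid      183
9     9  Madrid      236
add column rain_mm_plus_days = t['rain_mm'] + t['days']:
   days    city  rain_mm  rain_mm_plus_days
1    26    Oslo      174                200
2    28    Oslo       87                115
3    24  Madrid      162                186
7     6  Madrid      183                189
9     9  Madrid      236                245

187.0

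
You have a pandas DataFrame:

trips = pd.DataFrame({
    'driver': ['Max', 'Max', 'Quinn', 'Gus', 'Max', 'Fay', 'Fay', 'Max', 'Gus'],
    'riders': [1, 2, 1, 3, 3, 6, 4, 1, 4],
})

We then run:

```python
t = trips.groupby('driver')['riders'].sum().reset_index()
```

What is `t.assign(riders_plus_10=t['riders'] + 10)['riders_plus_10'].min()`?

11

group by driver, sum of riders:
driver
Fay      10
Gus       7
Max       7
Quinn     1
Name: riders, dtype: int64
reset_index():
  driver  riders
0    Fay      10
1    Gus       7
2    Max       7
3  Quinn       1
add column riders_plus_10 = t['riders'] + 10:
  driver  riders  riders_plus_10
0    Fay      10              20
1    Gus       7              17
2    Max       7              17
3  Quinn       1              11
min of column 'riders_plus_10' → 11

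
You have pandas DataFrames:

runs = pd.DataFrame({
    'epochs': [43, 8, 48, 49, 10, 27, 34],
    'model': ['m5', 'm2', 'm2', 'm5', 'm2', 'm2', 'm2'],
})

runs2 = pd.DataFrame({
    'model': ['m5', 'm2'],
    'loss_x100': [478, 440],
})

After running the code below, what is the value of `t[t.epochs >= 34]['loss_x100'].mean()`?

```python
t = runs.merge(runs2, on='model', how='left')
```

459.0

merge on 'model' (how='left') → 7 rows:
   epochs model  loss_x100
0      43    m5        478
1       8    m2        440
2      48    m2        440
3      49    m5        478
4      10    m2        440
5      27    m2        440
6      34    m2        440
filter rows where epochs >= 34:
   epochs model  loss_x100
0      43    m5        478
2      48    m2        440
3      49    m5        478
6      34    m2        440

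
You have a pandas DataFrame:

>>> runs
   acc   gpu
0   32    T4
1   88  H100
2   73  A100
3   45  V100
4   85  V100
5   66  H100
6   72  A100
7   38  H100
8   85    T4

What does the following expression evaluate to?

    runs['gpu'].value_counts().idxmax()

H100

value_counts of gpu:
gpu
H100    3
T4      2
A100    2
V100    2
Name: count, dtype: int64
Then the label with the largest value: H100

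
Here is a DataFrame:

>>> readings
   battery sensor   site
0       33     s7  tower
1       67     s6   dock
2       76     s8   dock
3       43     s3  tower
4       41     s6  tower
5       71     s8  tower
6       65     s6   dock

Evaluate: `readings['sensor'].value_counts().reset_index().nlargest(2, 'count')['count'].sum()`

5

value_counts of sensor:
sensor
s6    3
s8    2
s7    1
s3    1
Name: count, dtype: int64
reset_index():
  sensor  count
0     s6      3
1     s8      2
2     s7      1
3     s3      1
take 2 rows with largest count:
  sensor  count
0     s6      3
1     s8      2
So sum() = 5.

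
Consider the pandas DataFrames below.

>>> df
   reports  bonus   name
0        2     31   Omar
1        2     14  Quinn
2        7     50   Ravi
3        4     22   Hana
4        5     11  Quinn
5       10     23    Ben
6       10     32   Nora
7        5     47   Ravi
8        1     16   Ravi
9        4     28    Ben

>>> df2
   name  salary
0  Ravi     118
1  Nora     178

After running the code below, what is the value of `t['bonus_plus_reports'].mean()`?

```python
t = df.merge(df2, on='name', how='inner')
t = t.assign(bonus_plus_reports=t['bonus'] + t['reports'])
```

42.0

merge on 'name' (how='inner') → 4 rows:
   reports  bonus  name  salary
0        7     50  Ravi     118
1       10     32  Nora     178
2        5     47  Ravi     118
3        1     16  Ravi     118
add column bonus_plus_reports = t['bonus'] + t['reports']:
   reports  bonus  name  salary  bonus_plus_reports
0        7     50  Ravi     118                  57
1       10     32  Nora     178                  42
2        5     47  Ravi     118                  52
3        1     16  Ravi     118                  17
Reading off the mean of column 'bonus_plus_reports', we get 42.0.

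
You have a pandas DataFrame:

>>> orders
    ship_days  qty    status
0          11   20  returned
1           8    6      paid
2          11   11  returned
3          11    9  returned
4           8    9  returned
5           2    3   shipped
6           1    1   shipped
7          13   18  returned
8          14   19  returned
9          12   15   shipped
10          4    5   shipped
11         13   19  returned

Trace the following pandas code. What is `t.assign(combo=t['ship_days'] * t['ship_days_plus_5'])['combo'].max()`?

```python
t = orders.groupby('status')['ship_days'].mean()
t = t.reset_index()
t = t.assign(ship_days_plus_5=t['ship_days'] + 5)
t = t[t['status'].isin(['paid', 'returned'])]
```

group by status, mean of ship_days:
status
paid         8.000000
returned    11.571429
shipped      4.750000
Name: ship_days, dtype: float64
reset_index():
     status  ship_days
0      paid   8.000000
1  returned  11.571429
2   shipped   4.750000
add column ship_days_plus_5 = t['ship_days'] + 5:
     status  ship_days  ship_days_plus_5
0      paid   8.000000         13.000000
1  returned  11.571429         16.571429
2   shipped   4.750000          9.750000
filter rows where status in ['paid', 'returned']:
     status  ship_days  ship_days_plus_5
0      paid   8.000000         13.000000
1  returned  11.571429         16.571429
add column combo = t['ship_days'] * t['ship_days_plus_5']:
     status  ship_days  ship_days_plus_5       combo
0      paid   8.000000         13.000000  104.000000
1  returned  11.571429         16.571429  191.755102

191.755102041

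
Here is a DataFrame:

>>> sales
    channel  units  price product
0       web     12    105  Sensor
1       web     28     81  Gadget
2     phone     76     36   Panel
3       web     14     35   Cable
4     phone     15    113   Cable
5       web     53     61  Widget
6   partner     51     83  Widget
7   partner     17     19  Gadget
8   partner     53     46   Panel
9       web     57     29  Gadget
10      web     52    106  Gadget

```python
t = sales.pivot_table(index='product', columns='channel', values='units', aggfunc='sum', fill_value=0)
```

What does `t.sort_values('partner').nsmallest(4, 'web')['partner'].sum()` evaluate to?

104

pivot: rows=product, cols=channel, sum(units):
channel  partner  phone  web
product                     
Cable          0     15   14
Gadget        17      0  137
Panel         53     76    0
Sensor         0      0   12
Widget        51      0   53
sort by partner:
channel  partner  phone  web
product                     
Cable          0     15   14
Sensor         0      0   12
Gadget        17      0  137
Widget        51      0   53
Panel         53     76    0
take 4 rows with smallest web:
channel  partner  phone  web
product                     
Panel         53     76    0
Sensor         0      0   12
Cable          0     15   14
Widget        51      0   53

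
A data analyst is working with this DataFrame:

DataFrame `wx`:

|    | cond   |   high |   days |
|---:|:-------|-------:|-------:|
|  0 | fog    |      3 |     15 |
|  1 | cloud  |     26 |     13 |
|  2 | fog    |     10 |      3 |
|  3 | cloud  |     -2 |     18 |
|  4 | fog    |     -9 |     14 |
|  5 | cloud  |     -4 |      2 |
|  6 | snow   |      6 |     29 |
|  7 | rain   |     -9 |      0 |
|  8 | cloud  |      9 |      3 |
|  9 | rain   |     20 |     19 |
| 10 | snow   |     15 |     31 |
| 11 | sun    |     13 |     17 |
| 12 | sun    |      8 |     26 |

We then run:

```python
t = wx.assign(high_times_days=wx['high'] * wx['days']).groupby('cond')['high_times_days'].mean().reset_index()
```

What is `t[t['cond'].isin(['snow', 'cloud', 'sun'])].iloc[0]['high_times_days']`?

add column high_times_days = wx['high'] * wx['days']:
     cond  high  days  high_times_days
0     fog     3    15               45
1   cloud    26    13              338
2     fog    10     3               30
3   cloud    -2    18              -36
4     fog    -9    14             -126
5   cloud    -4     2               -8
6    snow     6    29              174
7    rain    -9     0                0
8   cloud     9     3               27
9    rain    20    19              380
10   snow    15    31              465
11    sun    13    17              221
12    sun     8    26              208
group by cond, mean of high_times_days:
cond
cloud     80.25
fog      -17.00
rain     190.00
snow     319.50
sun      214.50
Name: high_times_days, dtype: float64
reset_index():
    cond  high_times_days
0  cloud            80.25
1    fog           -17.00
2   rain           190.00
3   snow           319.50
4    sun           214.50
filter rows where cond in ['snow', 'cloud', 'sun']:
    cond  high_times_days
0  cloud            80.25
3   snow           319.50
4    sun           214.50
So iloc[0]['high_times_days'] = 80.25.

80.25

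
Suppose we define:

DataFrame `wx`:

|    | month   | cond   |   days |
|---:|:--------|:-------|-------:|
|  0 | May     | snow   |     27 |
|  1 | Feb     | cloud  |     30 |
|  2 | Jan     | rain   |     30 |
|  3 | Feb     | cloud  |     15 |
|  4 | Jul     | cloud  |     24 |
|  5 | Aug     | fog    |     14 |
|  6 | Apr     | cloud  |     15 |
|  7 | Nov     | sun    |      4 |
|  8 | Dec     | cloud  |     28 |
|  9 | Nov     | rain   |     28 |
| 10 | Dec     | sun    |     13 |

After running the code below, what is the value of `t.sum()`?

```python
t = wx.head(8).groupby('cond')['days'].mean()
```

take first 8 rows:
  month   cond  days
0   May   snow    27
1   Feb  cloud    30
2   Jan   rain    30
3   Feb  cloud    15
4   Jul  cloud    24
5   Aug    fog    14
6   Apr  cloud    15
7   Nov    sun     4
group by cond, mean of days:
cond
cloud    21.0
fog      14.0
rain     30.0
snow     27.0
sun       4.0
Name: days, dtype: float64
Finally, sum of the resulting series = 96.0.

96.0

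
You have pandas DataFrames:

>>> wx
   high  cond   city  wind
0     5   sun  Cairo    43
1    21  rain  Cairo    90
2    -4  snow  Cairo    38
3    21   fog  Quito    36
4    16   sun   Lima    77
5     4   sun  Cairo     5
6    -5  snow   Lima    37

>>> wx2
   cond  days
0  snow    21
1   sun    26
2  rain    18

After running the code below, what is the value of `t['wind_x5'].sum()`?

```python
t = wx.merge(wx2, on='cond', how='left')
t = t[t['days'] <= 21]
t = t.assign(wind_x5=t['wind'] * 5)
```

825

merge on 'cond' (how='left') → 7 rows:
   high  cond   city  wind  days
0     5   sun  Cairo    43  26.0
1    21  rain  Cairo    90  18.0
2    -4  snow  Cairo    38  21.0
3    21   fog  Quito    36   NaN
4    16   sun   Lima    77  26.0
5     4   sun  Cairo     5  26.0
6    -5  snow   Lima    37  21.0
filter rows where days <= 21:
   high  cond   city  wind  days
1    21  rain  Cairo    90  18.0
2    -4  snow  Cairo    38  21.0
6    -5  snow   Lima    37  21.0
add column wind_x5 = t['wind'] * 5:
   high  cond   city  wind  days  wind_x5
1    21  rain  Cairo    90  18.0      450
2    -4  snow  Cairo    38  21.0      190
6    -5  snow   Lima    37  21.0      185
The sum of column 'wind_x5' is 825.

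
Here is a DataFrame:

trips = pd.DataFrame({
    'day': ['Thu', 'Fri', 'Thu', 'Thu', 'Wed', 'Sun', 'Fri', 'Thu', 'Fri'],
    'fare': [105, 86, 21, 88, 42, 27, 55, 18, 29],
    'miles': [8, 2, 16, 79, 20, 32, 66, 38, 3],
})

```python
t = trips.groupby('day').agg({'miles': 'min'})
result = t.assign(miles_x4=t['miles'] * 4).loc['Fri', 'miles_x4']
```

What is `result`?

group by day, min of miles:
     miles
day       
Fri      2
Sun     32
Thu      8
Wed     20
add column miles_x4 = t['miles'] * 4:
     miles  miles_x4
day                 
Fri      2         8
Sun     32       128
Thu      8        32
Wed     20        80
Then the value at row 'Fri', column 'miles_x4': 8

8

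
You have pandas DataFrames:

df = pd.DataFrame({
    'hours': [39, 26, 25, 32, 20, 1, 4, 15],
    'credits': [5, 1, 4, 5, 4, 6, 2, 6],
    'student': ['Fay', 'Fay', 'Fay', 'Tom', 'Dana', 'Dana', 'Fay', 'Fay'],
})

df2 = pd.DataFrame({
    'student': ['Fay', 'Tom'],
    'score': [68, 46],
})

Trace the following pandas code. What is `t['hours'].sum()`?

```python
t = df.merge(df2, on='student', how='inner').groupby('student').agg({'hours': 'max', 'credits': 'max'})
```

71

merge on 'student' (how='inner') → 6 rows:
   hours  credits student  score
0     39        5     Fay     68
1     26        1     Fay     68
2     25        4     Fay     68
3     32        5     Tom     46
4      4        2     Fay     68
5     15        6     Fay     68
group by student: max(hours), max(credits):
         hours  credits
student                
Fay         39        6
Tom         32        5
Reading off the sum of column 'hours', we get 71.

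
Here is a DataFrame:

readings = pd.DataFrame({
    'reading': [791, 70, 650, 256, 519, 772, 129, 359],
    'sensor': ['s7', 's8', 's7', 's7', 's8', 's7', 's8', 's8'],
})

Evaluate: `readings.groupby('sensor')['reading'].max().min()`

group by sensor, max of reading:
sensor
s7    791
s8    519
Name: reading, dtype: int64

519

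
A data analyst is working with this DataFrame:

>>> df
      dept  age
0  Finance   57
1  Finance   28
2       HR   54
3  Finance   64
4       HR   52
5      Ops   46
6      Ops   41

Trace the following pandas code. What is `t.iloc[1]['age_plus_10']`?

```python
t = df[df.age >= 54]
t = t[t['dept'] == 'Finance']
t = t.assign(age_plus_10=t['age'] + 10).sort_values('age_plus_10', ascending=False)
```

67

filter rows where age >= 54:
      dept  age
0  Finance   57
2       HR   54
3  Finance   64
filter rows where dept == 'Finance':
      dept  age
0  Finance   57
3  Finance   64
add column age_plus_10 = t['age'] + 10:
      dept  age  age_plus_10
0  Finance   57           67
3  Finance   64           74
sort by age_plus_10 descending:
      dept  age  age_plus_10
3  Finance   64           74
0  Finance   57           67
Reading off the value at position 1, column 'age_plus_10', we get 67.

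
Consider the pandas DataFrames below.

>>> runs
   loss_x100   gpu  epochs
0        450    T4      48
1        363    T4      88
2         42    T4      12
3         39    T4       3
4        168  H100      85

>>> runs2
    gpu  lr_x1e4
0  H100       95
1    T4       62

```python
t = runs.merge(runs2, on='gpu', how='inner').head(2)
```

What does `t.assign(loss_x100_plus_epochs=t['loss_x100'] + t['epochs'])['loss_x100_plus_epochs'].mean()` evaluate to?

merge on 'gpu' (how='inner') → 5 rows:
   loss_x100   gpu  epochs  lr_x1e4
0        450    T4      48       62
1        363    T4      88       62
2         42    T4      12       62
3         39    T4       3       62
4        168  H100      85       95
take first 2 rows:
   loss_x100 gpu  epochs  lr_x1e4
0        450  T4      48       62
1        363  T4      88       62
add column loss_x100_plus_epochs = t['loss_x100'] + t['epochs']:
   loss_x100 gpu  epochs  lr_x1e4  loss_x100_plus_epochs
0        450  T4      48       62                    498
1        363  T4      88       62                    451

474.5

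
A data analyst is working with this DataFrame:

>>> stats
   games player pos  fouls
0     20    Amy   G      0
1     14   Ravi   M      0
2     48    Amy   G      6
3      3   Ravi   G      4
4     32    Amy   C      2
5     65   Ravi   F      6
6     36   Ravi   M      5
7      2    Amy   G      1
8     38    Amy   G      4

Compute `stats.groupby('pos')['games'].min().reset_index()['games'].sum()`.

113

group by pos, min of games:
pos
C    32
F    65
G     2
M    14
Name: games, dtype: int64
reset_index():
  pos  games
0   C     32
1   F     65
2   G      2
3   M     14
So sum() = 113.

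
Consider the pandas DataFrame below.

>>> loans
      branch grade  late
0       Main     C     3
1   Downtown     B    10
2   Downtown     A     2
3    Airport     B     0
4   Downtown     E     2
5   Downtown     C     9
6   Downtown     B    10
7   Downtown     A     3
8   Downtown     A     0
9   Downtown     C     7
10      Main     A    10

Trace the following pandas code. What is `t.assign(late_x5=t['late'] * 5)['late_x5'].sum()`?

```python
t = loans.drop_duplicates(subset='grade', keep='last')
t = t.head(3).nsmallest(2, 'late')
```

45

drop duplicate grade (keep=last):
      branch grade  late
4   Downtown     E     2
6   Downtown     B    10
9   Downtown     C     7
10      Main     A    10
take first 3 rows:
     branch grade  late
4  Downtown     E     2
6  Downtown     B    10
9  Downtown     C     7
take 2 rows with smallest late:
     branch grade  late
4  Downtown     E     2
9  Downtown     C     7
add column late_x5 = t['late'] * 5:
     branch grade  late  late_x5
4  Downtown     E     2       10
9  Downtown     C     7       35
Finally, sum of column 'late_x5' = 45.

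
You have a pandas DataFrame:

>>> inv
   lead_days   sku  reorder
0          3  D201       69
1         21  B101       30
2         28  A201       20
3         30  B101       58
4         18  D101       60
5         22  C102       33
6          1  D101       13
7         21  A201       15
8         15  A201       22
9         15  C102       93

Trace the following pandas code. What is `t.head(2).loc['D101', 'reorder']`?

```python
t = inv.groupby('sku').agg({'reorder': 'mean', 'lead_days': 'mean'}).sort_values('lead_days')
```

group by sku: mean(reorder), mean(lead_days):
      reorder  lead_days
sku                     
A201     19.0  21.333333
B101     44.0  25.500000
C102     63.0  18.500000
D101     36.5   9.500000
D201     69.0   3.000000
sort by lead_days:
      reorder  lead_days
sku                     
D201     69.0   3.000000
D101     36.5   9.500000
C102     63.0  18.500000
A201     19.0  21.333333
B101     44.0  25.500000
take first 2 rows:
      reorder  lead_days
sku                     
D201     69.0        3.0
D101     36.5        9.5

36.5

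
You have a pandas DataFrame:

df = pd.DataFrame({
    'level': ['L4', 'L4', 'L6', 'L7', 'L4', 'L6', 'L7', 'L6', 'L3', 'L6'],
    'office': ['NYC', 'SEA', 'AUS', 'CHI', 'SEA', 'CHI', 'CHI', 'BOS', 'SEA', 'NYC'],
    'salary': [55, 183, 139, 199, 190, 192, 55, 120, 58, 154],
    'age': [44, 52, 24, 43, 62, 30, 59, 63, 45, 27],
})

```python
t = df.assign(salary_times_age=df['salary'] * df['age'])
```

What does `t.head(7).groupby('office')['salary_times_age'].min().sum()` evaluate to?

18517

add column salary_times_age = df['salary'] * df['age']:
  level office  salary  age  salary_times_age
0    L4    NYC      55   44              2420
1    L4    SEA     183   52              9516
2    L6    AUS     139   24              3336
3    L7    CHI     199   43              8557
4    L4    SEA     190   62             11780
5    L6    CHI     192   30              5760
6    L7    CHI      55   59              3245
7    L6    BOS     120   63              7560
8    L3    SEA      58   45              2610
9    L6    NYC     154   27              4158
take first 7 rows:
  level office  salary  age  salary_times_age
0    L4    NYC      55   44              2420
1    L4    SEA     183   52              9516
2    L6    AUS     139   24              3336
3    L7    CHI     199   43              8557
4    L4    SEA     190   62             11780
5    L6    CHI     192   30              5760
6    L7    CHI      55   59              3245
group by office, min of salary_times_age:
office
AUS    3336
CHI    3245
NYC    2420
SEA    9516
Name: salary_times_age, dtype: int64
So sum() = 18517.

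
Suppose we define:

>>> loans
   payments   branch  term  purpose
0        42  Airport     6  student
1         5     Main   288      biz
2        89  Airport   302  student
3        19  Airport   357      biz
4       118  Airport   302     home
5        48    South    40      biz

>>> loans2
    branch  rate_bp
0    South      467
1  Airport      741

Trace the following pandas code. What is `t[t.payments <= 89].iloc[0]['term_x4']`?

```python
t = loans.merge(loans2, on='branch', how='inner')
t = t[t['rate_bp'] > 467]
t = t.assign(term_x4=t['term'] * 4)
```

24

merge on 'branch' (how='inner') → 5 rows:
   payments   branch  term  purpose  rate_bp
0        42  Airport     6  student      741
1        89  Airport   302  student      741
2        19  Airport   357      biz      741
3       118  Airport   302     home      741
4        48    South    40      biz      467
filter rows where rate_bp > 467:
   payments   branch  term  purpose  rate_bp
0        42  Airport     6  student      741
1        89  Airport   302  student      741
2        19  Airport   357      biz      741
3       118  Airport   302     home      741
add column term_x4 = t['term'] * 4:
   payments   branch  term  purpose  rate_bp  term_x4
0        42  Airport     6  student      741       24
1        89  Airport   302  student      741     1208
2        19  Airport   357      biz      741     1428
3       118  Airport   302     home      741     1208
filter rows where payments <= 89:
   payments   branch  term  purpose  rate_bp  term_x4
0        42  Airport     6  student      741       24
1        89  Airport   302  student      741     1208
2        19  Airport   357      biz      741     1428
The value at position 0, column 'term_x4' is 24.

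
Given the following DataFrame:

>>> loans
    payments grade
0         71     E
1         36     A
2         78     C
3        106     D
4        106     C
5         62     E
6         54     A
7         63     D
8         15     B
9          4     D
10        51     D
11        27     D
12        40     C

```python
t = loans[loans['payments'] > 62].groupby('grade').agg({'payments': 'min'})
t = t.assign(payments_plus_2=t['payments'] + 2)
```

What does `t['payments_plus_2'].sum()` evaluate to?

filter rows where payments > 62:
   payments grade
0        71     E
2        78     C
3       106     D
4       106     C
7        63     D
group by grade, min of payments:
       payments
grade          
C            78
D            63
E            71
add column payments_plus_2 = t['payments'] + 2:
       payments  payments_plus_2
grade                           
C            78               80
D            63               65
E            71               73
Reading off the sum of column 'payments_plus_2', we get 218.

218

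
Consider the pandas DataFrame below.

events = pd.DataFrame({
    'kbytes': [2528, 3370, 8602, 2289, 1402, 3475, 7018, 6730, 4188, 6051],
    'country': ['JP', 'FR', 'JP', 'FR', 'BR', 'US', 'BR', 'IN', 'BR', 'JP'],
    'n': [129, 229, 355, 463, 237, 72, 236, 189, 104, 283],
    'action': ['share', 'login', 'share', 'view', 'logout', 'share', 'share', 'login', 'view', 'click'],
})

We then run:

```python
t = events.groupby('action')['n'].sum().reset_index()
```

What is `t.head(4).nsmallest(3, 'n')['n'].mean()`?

312.666666667

group by action, sum of n:
action
click     283
login     418
logout    237
share     792
view      567
Name: n, dtype: int64
reset_index():
   action    n
0   click  283
1   login  418
2  logout  237
3   share  792
4    view  567
take first 4 rows:
   action    n
0   click  283
1   login  418
2  logout  237
3   share  792
take 3 rows with smallest n:
   action    n
2  logout  237
0   click  283
1   login  418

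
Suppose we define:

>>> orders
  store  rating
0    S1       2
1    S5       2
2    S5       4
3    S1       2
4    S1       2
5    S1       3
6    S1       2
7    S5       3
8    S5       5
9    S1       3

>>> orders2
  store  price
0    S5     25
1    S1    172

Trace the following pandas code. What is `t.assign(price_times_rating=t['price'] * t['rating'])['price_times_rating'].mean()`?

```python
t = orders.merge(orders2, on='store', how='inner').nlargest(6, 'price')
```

401.333333333

merge on 'store' (how='inner') → 10 rows:
  store  rating  price
0    S1       2    172
1    S5       2     25
2    S5       4     25
3    S1       2    172
4    S1       2    172
5    S1       3    172
6    S1       2    172
7    S5       3     25
8    S5       5     25
9    S1       3    172
take 6 rows with largest price:
  store  rating  price
0    S1       2    172
3    S1       2    172
4    S1       2    172
5    S1       3    172
6    S1       2    172
9    S1       3    172
add column price_times_rating = t['price'] * t['rating']:
  store  rating  price  price_times_rating
0    S1       2    172                 344
3    S1       2    172                 344
4    S1       2    172                 344
5    S1       3    172                 516
6    S1       2    172                 344
9    S1       3    172                 516
The mean of column 'price_times_rating' is 401.333333333.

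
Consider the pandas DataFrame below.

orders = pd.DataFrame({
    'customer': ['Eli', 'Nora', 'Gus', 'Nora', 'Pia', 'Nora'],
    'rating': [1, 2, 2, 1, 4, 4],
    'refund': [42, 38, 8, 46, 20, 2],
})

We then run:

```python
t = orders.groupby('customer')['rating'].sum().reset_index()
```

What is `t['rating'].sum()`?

group by customer, sum of rating:
customer
Eli     1
Gus     2
Nora    7
Pia     4
Name: rating, dtype: int64
reset_index():
  customer  rating
0      Eli       1
1      Gus       2
2     Nora       7
3      Pia       4
So sum() = 14.

14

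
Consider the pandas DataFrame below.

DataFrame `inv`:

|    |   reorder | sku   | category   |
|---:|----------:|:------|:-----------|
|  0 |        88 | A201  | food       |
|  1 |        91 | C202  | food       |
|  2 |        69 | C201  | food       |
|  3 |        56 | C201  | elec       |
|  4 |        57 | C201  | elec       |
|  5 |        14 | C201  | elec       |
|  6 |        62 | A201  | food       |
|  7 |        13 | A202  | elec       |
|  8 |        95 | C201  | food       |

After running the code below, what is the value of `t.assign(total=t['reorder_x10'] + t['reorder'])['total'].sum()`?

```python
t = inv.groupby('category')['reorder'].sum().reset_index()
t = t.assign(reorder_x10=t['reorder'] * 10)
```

5995

group by category, sum of reorder:
category
elec    140
food    405
Name: reorder, dtype: int64
reset_index():
  category  reorder
0     elec      140
1     food      405
add column reorder_x10 = t['reorder'] * 10:
  category  reorder  reorder_x10
0     elec      140         1400
1     food      405         4050
add column total = t['reorder_x10'] + t['reorder']:
  category  reorder  reorder_x10  total
0     elec      140         1400   1540
1     food      405         4050   4455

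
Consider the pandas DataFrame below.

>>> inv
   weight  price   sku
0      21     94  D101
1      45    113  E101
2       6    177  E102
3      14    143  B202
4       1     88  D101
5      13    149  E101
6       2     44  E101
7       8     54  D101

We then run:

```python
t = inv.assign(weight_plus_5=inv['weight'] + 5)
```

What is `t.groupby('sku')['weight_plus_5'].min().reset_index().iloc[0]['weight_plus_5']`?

19

add column weight_plus_5 = inv['weight'] + 5:
   weight  price   sku  weight_plus_5
0      21     94  D101             26
1      45    113  E101             50
2       6    177  E102             11
3      14    143  B202             19
4       1     88  D101              6
5      13    149  E101             18
6       2     44  E101              7
7       8     54  D101             13
group by sku, min of weight_plus_5:
sku
B202    19
D101     6
E101     7
E102    11
Name: weight_plus_5, dtype: int64
reset_index():
    sku  weight_plus_5
0  B202             19
1  D101              6
2  E101              7
3  E102             11
So iloc[0]['weight_plus_5'] = 19.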